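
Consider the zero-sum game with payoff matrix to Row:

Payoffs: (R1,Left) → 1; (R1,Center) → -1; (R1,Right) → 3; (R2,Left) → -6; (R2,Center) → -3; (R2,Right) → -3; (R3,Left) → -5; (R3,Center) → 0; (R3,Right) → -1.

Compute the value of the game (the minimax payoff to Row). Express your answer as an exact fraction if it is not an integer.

Row minima: R1 → -1, R2 → -6, R3 → -5; maximin = -1.
Column maxima: Left → 1, Center → 0, Right → 3; minimax = 0.
-1 ≠ 0, so there is no saddle point; optimal play is mixed.
R2 is strictly dominated by R1, so Row never plays it.
Right is strictly dominated by Left (it gives Row strictly more in every row), so Column never plays it.
On the remaining 2×2 (R1, R3 vs Left, Center):
Let Row play R1 with probability p. Expected payoff against Left: 1p + (-5)(1−p) = 6p − 5; against Center: (-1)p + 0(1−p) = −p.
Setting these equal: 6p − 5 = −p ⇒ 7p = 5 ⇒ p = 5/7, and the value is (6)·(5/7) − 5 = -5/7.
For Column: with q = P(Left), equating R1's and R3's payoffs gives 2q − 1 = −5q ⇒ q = 1/7.

-5/7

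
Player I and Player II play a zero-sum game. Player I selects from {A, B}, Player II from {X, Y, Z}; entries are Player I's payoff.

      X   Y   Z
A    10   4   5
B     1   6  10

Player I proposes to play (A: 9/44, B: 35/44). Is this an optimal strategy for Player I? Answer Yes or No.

Against X this mix gives (9/44)·10 + (35/44)·1 = 125/44.
Against Y this mix gives (9/44)·4 + (35/44)·6 = 123/22.
Against Z this mix gives (9/44)·5 + (35/44)·10 = 395/44.
Player II will play X, holding Player I to 125/44. Shifting weight toward the row that does better against X would raise this floor (the equalizing mix achieves 56/11 against both X and Y), so the proposed strategy is not optimal.

No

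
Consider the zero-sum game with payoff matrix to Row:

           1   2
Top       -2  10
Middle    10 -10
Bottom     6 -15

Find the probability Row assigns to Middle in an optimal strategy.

Row minima: Top → -2, Middle → -10, Bottom → -15; maximin = -2.
Column maxima: 1 → 10, 2 → 10; minimax = 10.
-2 ≠ 10, so there is no saddle point; optimal play is mixed.
Bottom is strictly dominated by Middle, so Row never plays it.
On the remaining 2×2 (Top, Middle vs 1, 2):
Let Row play Top with probability p. Expected payoff against 1: (-2)p + 10(1−p) = −12p + 10; against 2: 10p + (-10)(1−p) = 20p − 10.
Setting these equal: −12p + 10 = 20p − 10 ⇒ −32p = -20 ⇒ p = 5/8, and the value is (-12)·(5/8) + 10 = 5/2.
For Column: with q = P(1), equating Top's and Middle's payoffs gives −12q + 10 = 20q − 10 ⇒ q = 5/8.

3/8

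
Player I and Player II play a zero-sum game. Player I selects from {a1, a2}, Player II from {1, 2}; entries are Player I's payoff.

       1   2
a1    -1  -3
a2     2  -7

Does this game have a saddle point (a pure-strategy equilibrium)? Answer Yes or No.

Row minima: a1 → -3, a2 → -7; maximin = -3.
Column maxima: 1 → 2, 2 → -3; minimax = -3.
maximin = minimax = -3, so a saddle point exists.

Yes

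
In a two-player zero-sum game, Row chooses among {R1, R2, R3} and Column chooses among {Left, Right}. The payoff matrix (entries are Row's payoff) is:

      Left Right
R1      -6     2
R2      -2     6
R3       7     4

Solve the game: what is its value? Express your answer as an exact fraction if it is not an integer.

Row minima: R1 → -6, R2 → -2, R3 → 4; maximin = 4.
Column maxima: Left → 7, Right → 6; minimax = 6.
4 ≠ 6, so there is no saddle point; optimal play is mixed.
R1 is strictly dominated by R2, so Row never plays it.
On the remaining 2×2 (R2, R3 vs Left, Right):
Let Row play R2 with probability p. Expected payoff against Left: (-2)p + 7(1−p) = −9p + 7; against Right: 6p + 4(1−p) = 2p + 4.
Setting these equal: −9p + 7 = 2p + 4 ⇒ −11p = -3 ⇒ p = 3/11, and the value is (-9)·(3/11) + 7 = 50/11.
For Column: with q = P(Left), equating R2's and R3's payoffs gives −8q + 6 = 3q + 4 ⇒ q = 2/11.

50/11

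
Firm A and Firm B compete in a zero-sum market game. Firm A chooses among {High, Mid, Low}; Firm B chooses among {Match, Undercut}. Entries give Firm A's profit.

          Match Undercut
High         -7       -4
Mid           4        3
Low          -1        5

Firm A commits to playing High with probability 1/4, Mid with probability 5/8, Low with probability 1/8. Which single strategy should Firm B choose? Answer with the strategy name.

Match

If Firm B plays Match, Firm A's expected payoff is (1/4)·(-7) + (5/8)·4 + (1/8)·(-1) = 5/8.
If Firm B plays Undercut, Firm A's expected payoff is (1/4)·(-4) + (5/8)·3 + (1/8)·5 = 3/2.
Firm B minimizes Firm A's payoff; the smallest is 5/8, so the best response is Match.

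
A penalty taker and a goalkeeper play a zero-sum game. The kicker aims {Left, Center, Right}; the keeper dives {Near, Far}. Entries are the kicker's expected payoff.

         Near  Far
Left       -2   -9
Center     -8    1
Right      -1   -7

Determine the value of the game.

Row minima: Left → -9, Center → -8, Right → -7; maximin = -7.
Column maxima: Near → -1, Far → 1; minimax = -1.
-7 ≠ -1, so there is no saddle point; optimal play is mixed.
Left is strictly dominated by Right, so the kicker never plays it.
On the remaining 2×2 (Center, Right vs Near, Far):
Let the kicker play Center with probability p. Expected payoff against Near: (-8)p + (-1)(1−p) = −7p − 1; against Far: 1p + (-7)(1−p) = 8p − 7.
Setting these equal: −7p − 1 = 8p − 7 ⇒ −15p = -6 ⇒ p = 2/5, and the value is (-7)·(2/5) − 1 = -19/5.
For the keeper: with q = P(Near), equating Center's and Right's payoffs gives −9q + 1 = 6q − 7 ⇒ q = 8/15.

-19/5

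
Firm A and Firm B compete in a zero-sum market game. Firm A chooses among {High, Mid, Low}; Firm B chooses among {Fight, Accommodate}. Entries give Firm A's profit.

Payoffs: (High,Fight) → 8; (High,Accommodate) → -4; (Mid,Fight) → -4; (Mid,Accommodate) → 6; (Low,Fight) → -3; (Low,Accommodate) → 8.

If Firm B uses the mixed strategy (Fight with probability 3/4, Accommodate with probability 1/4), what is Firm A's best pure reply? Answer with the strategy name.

Expected payoff of High: (3/4)·8 + (1/4)·(-4) = 5.
Expected payoff of Mid: (3/4)·(-4) + (1/4)·6 = -3/2.
Expected payoff of Low: (3/4)·(-3) + (1/4)·8 = -1/4.
The largest is 5, so Firm A's best response is High.

High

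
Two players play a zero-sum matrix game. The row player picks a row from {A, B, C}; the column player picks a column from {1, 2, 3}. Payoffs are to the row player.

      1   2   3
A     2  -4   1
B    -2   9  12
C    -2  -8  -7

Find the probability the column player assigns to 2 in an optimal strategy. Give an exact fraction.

4/17

Row minima: A → -4, B → -2, C → -8; maximin = -2.
Column maxima: 1 → 2, 2 → 9, 3 → 12; minimax = 2.
-2 ≠ 2, so there is no saddle point; optimal play is mixed.
C is strictly dominated by A, so the row player never plays it.
3 is strictly dominated by 2 (it gives the row player strictly more in every row), so the column player never plays it.
On the remaining 2×2 (A, B vs 1, 2):
Let the row player play A with probability p. Expected payoff against 1: 2p + (-2)(1−p) = 4p − 2; against 2: (-4)p + 9(1−p) = −13p + 9.
Setting these equal: 4p − 2 = −13p + 9 ⇒ 17p = 11 ⇒ p = 11/17, and the value is (4)·(11/17) − 2 = 10/17.
For the column player: with q = P(1), equating A's and B's payoffs gives 6q − 4 = −11q + 9 ⇒ q = 13/17.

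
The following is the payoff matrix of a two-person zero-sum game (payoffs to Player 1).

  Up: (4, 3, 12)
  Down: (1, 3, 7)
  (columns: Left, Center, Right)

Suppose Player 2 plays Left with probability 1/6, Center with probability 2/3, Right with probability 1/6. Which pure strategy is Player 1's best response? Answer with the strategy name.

Up

Expected payoff of Up: (1/6)·4 + (2/3)·3 + (1/6)·12 = 14/3.
Expected payoff of Down: (1/6)·1 + (2/3)·3 + (1/6)·7 = 10/3.
The largest is 14/3, so Player 1's best response is Up.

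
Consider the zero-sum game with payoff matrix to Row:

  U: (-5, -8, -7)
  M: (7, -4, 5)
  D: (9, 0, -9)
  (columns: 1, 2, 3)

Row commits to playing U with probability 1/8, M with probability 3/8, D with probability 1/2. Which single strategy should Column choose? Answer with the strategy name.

If Column plays 1, Row's expected payoff is (1/8)·(-5) + (3/8)·7 + (1/2)·9 = 13/2.
If Column plays 2, Row's expected payoff is (1/8)·(-8) + (3/8)·(-4) + (1/2)·0 = -5/2.
If Column plays 3, Row's expected payoff is (1/8)·(-7) + (3/8)·5 + (1/2)·(-9) = -7/2.
Column minimizes Row's payoff; the smallest is -7/2, so the best response is 3.

3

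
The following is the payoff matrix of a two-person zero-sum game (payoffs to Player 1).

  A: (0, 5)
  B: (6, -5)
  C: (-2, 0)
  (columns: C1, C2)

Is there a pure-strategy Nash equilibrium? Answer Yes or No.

No

Row minima: A → 0, B → -5, C → -2; maximin = 0.
Column maxima: C1 → 6, C2 → 5; minimax = 5.
0 ≠ 5, so no pure-strategy equilibrium exists.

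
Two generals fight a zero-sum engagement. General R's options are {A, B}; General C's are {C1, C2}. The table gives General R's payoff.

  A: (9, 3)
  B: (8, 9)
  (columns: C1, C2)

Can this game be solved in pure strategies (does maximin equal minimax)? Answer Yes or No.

No

Row minima: A → 3, B → 8; maximin = 8.
Column maxima: C1 → 9, C2 → 9; minimax = 9.
8 ≠ 9, so no pure-strategy equilibrium exists.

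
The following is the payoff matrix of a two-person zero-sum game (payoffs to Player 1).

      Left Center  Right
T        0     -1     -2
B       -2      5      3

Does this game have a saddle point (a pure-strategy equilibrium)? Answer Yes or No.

Row minima: T → -2, B → -2; maximin = -2.
Column maxima: Left → 0, Center → 5, Right → 3; minimax = 0.
-2 ≠ 0, so no pure-strategy equilibrium exists.

No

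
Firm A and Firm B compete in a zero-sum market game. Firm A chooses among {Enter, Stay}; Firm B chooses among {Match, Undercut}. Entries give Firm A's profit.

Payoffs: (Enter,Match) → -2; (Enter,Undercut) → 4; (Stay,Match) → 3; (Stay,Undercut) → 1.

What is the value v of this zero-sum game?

7/4

Row minima: Enter → -2, Stay → 1; maximin = 1.
Column maxima: Match → 3, Undercut → 4; minimax = 3.
1 ≠ 3, so there is no saddle point; optimal play is mixed.
Let Firm A play Enter with probability p. Expected payoff against Match: (-2)p + 3(1−p) = −5p + 3; against Undercut: 4p + 1(1−p) = 3p + 1.
Setting these equal: −5p + 3 = 3p + 1 ⇒ −8p = -2 ⇒ p = 1/4, and the value is (-5)·(1/4) + 3 = 7/4.
For Firm B: with q = P(Match), equating Enter's and Stay's payoffs gives −6q + 4 = 2q + 1 ⇒ q = 3/8.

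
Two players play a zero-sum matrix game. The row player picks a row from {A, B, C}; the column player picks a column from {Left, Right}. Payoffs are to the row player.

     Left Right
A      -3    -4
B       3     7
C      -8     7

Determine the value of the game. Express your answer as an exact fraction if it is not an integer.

Row minima: A → -4, B → 3, C → -8; maximin = 3.
Column maxima: Left → 3, Right → 7; minimax = 3.
Since maximin = minimax = 3, there is a saddle point and the value is 3.

3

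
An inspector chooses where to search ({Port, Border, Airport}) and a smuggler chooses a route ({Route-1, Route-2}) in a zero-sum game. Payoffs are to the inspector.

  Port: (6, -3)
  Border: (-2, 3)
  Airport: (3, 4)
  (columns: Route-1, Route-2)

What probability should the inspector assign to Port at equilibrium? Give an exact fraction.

Row minima: Port → -3, Border → -2, Airport → 3; maximin = 3.
Column maxima: Route-1 → 6, Route-2 → 4; minimax = 4.
3 ≠ 4, so there is no saddle point; optimal play is mixed.
Border is strictly dominated by Airport, so the inspector never plays it.
On the remaining 2×2 (Port, Airport vs Route-1, Route-2):
Let the inspector play Port with probability p. Expected payoff against Route-1: 6p + 3(1−p) = 3p + 3; against Route-2: (-3)p + 4(1−p) = −7p + 4.
Setting these equal: 3p + 3 = −7p + 4 ⇒ 10p = 1 ⇒ p = 1/10, and the value is (3)·(1/10) + 3 = 33/10.
For the smuggler: with q = P(Route-1), equating Port's and Airport's payoffs gives 9q − 3 = −q + 4 ⇒ q = 7/10.

1/10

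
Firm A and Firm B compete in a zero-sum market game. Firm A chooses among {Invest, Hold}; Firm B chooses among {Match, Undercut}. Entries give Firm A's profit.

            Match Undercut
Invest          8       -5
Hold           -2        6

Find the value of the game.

38/21

Row minima: Invest → -5, Hold → -2; maximin = -2.
Column maxima: Match → 8, Undercut → 6; minimax = 6.
-2 ≠ 6, so there is no saddle point; optimal play is mixed.
Let Firm A play Invest with probability p. Expected payoff against Match: 8p + (-2)(1−p) = 10p − 2; against Undercut: (-5)p + 6(1−p) = −11p + 6.
Setting these equal: 10p − 2 = −11p + 6 ⇒ 21p = 8 ⇒ p = 8/21, and the value is (10)·(8/21) − 2 = 38/21.
For Firm B: with q = P(Match), equating Invest's and Hold's payoffs gives 13q − 5 = −8q + 6 ⇒ q = 11/21.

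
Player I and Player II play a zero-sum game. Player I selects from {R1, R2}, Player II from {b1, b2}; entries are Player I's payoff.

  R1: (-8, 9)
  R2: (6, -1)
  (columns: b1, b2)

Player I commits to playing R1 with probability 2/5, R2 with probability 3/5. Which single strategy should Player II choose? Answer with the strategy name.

b1

If Player II plays b1, Player I's expected payoff is (2/5)·(-8) + (3/5)·6 = 2/5.
If Player II plays b2, Player I's expected payoff is (2/5)·9 + (3/5)·(-1) = 3.
Player II minimizes Player I's payoff; the smallest is 2/5, so the best response is b1.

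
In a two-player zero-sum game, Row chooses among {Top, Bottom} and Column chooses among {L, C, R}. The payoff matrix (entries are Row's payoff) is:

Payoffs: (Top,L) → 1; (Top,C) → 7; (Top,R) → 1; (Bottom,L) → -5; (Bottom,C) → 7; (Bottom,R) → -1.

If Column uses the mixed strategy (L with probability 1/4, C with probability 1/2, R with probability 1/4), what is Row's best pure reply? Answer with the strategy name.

Expected payoff of Top: (1/4)·1 + (1/2)·7 + (1/4)·1 = 4.
Expected payoff of Bottom: (1/4)·(-5) + (1/2)·7 + (1/4)·(-1) = 2.
The largest is 4, so Row's best response is Top.

Top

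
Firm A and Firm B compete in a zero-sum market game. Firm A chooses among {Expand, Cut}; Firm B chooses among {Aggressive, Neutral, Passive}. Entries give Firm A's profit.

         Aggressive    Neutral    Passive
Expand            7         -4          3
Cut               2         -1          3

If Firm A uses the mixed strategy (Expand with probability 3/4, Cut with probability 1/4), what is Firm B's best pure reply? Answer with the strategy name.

Neutral

If Firm B plays Aggressive, Firm A's expected payoff is (3/4)·7 + (1/4)·2 = 23/4.
If Firm B plays Neutral, Firm A's expected payoff is (3/4)·(-4) + (1/4)·(-1) = -13/4.
If Firm B plays Passive, Firm A's expected payoff is (3/4)·3 + (1/4)·3 = 3.
Firm B minimizes Firm A's payoff; the smallest is -13/4, so the best response is Neutral.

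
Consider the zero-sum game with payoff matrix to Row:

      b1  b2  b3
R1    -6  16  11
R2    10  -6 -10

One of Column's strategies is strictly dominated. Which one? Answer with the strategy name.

b3 holds Row's payoff strictly below b2 in every row: 11 < 16, -10 < -6.
So b2 is strictly dominated for Column.

b2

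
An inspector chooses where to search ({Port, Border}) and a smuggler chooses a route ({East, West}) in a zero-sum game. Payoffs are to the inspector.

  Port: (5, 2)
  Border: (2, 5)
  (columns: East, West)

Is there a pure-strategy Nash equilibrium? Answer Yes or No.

No

Row minima: Port → 2, Border → 2; maximin = 2.
Column maxima: East → 5, West → 5; minimax = 5.
2 ≠ 5, so no pure-strategy equilibrium exists.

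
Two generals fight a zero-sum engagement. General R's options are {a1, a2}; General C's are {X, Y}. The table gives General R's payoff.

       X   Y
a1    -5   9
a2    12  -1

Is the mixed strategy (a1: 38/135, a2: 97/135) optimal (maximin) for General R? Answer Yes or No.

Against X this mix gives (38/135)·(-5) + (97/135)·12 = 974/135.
Against Y this mix gives (38/135)·9 + (97/135)·(-1) = 49/27.
General C will play Y, holding General R to 49/27. Shifting weight toward the row that does better against Y would raise this floor (the equalizing mix achieves 103/27 against both Y and X), so the proposed strategy is not optimal.

No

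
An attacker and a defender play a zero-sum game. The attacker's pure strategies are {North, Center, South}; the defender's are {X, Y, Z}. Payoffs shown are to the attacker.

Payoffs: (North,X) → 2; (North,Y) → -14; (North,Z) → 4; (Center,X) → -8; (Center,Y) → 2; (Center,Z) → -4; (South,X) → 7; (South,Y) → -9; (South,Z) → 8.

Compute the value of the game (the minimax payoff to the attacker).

-29/13

Row minima: North → -14, Center → -8, South → -9; maximin = -8.
Column maxima: X → 7, Y → 2, Z → 8; minimax = 2.
-8 ≠ 2, so there is no saddle point; optimal play is mixed.
North is strictly dominated by South, so the attacker never plays it.
Z is strictly dominated by X (it gives the attacker strictly more in every row), so the defender never plays it.
On the remaining 2×2 (Center, South vs X, Y):
Let the attacker play Center with probability p. Expected payoff against X: (-8)p + 7(1−p) = −15p + 7; against Y: 2p + (-9)(1−p) = 11p − 9.
Setting these equal: −15p + 7 = 11p − 9 ⇒ −26p = -16 ⇒ p = 8/13, and the value is (-15)·(8/13) + 7 = -29/13.
For the defender: with q = P(X), equating Center's and South's payoffs gives −10q + 2 = 16q − 9 ⇒ q = 11/26.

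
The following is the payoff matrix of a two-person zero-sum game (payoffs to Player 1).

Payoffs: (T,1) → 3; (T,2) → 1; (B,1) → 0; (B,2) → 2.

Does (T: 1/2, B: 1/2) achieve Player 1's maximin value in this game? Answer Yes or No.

Against 1 this mix gives (1/2)·3 + (1/2)·0 = 3/2.
Against 2 this mix gives (1/2)·1 + (1/2)·2 = 3/2.
All of Player 2's active replies (1, 2) yield 3/2, and no column does worse for Player 1. The mix makes Player 2 indifferent and guarantees 3/2, so it is optimal.

Yes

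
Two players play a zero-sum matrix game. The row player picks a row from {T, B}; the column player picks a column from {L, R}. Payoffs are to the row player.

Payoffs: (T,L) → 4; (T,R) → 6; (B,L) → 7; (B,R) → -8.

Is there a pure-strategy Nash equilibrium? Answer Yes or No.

No

Row minima: T → 4, B → -8; maximin = 4.
Column maxima: L → 7, R → 6; minimax = 6.
4 ≠ 6, so no pure-strategy equilibrium exists.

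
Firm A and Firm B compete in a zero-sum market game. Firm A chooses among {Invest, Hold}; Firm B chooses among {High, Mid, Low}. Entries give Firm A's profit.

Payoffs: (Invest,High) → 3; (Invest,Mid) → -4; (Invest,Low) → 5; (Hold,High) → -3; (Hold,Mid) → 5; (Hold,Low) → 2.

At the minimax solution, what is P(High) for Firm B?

3/5

Row minima: Invest → -4, Hold → -3; maximin = -3.
Column maxima: High → 3, Mid → 5, Low → 5; minimax = 3.
-3 ≠ 3, so there is no saddle point; optimal play is mixed.
Low is strictly dominated by High (it gives Firm A strictly more in every row), so Firm B never plays it.
On the remaining 2×2 (Invest, Hold vs High, Mid):
Let Firm A play Invest with probability p. Expected payoff against High: 3p + (-3)(1−p) = 6p − 3; against Mid: (-4)p + 5(1−p) = −9p + 5.
Setting these equal: 6p − 3 = −9p + 5 ⇒ 15p = 8 ⇒ p = 8/15, and the value is (6)·(8/15) − 3 = 1/5.
For Firm B: with q = P(High), equating Invest's and Hold's payoffs gives 7q − 4 = −8q + 5 ⇒ q = 3/5.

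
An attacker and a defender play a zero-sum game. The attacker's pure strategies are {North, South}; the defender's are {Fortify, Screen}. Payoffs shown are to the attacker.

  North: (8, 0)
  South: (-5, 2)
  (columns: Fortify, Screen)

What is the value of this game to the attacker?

16/15

Row minima: North → 0, South → -5; maximin = 0.
Column maxima: Fortify → 8, Screen → 2; minimax = 2.
0 ≠ 2, so there is no saddle point; optimal play is mixed.
Let the attacker play North with probability p. Expected payoff against Fortify: 8p + (-5)(1−p) = 13p − 5; against Screen: 0p + 2(1−p) = −2p + 2.
Setting these equal: 13p − 5 = −2p + 2 ⇒ 15p = 7 ⇒ p = 7/15, and the value is (13)·(7/15) − 5 = 16/15.
For the defender: with q = P(Fortify), equating North's and South's payoffs gives 8q = −7q + 2 ⇒ q = 2/15.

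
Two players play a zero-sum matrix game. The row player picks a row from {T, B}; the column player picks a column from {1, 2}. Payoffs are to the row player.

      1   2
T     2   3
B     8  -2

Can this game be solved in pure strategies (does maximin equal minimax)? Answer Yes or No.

Row minima: T → 2, B → -2; maximin = 2.
Column maxima: 1 → 8, 2 → 3; minimax = 3.
2 ≠ 3, so no pure-strategy equilibrium exists.

No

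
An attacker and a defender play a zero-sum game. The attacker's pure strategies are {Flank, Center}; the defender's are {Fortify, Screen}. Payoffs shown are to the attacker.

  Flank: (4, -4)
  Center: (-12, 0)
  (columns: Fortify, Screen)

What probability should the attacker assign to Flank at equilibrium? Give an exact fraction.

3/5

Row minima: Flank → -4, Center → -12; maximin = -4.
Column maxima: Fortify → 4, Screen → 0; minimax = 0.
-4 ≠ 0, so there is no saddle point; optimal play is mixed.
Let the attacker play Flank with probability p. Expected payoff against Fortify: 4p + (-12)(1−p) = 16p − 12; against Screen: (-4)p + 0(1−p) = −4p.
Setting these equal: 16p − 12 = −4p ⇒ 20p = 12 ⇒ p = 3/5, and the value is (16)·(3/5) − 12 = -12/5.
For the defender: with q = P(Fortify), equating Flank's and Center's payoffs gives 8q − 4 = −12q ⇒ q = 1/5.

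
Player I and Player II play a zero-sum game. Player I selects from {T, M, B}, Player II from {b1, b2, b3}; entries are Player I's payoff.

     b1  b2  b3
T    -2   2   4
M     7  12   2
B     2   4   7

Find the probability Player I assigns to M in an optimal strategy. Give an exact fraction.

1/2

Row minima: T → -2, M → 2, B → 2; maximin = 2.
Column maxima: b1 → 7, b2 → 12, b3 → 7; minimax = 7.
2 ≠ 7, so there is no saddle point; optimal play is mixed.
T is strictly dominated by B, so Player I never plays it.
b2 is strictly dominated by b1 (it gives Player I strictly more in every row), so Player II never plays it.
On the remaining 2×2 (M, B vs b1, b3):
Let Player I play M with probability p. Expected payoff against b1: 7p + 2(1−p) = 5p + 2; against b3: 2p + 7(1−p) = −5p + 7.
Setting these equal: 5p + 2 = −5p + 7 ⇒ 10p = 5 ⇒ p = 1/2, and the value is (5)·(1/2) + 2 = 9/2.
For Player II: with q = P(b1), equating M's and B's payoffs gives 5q + 2 = −5q + 7 ⇒ q = 1/2.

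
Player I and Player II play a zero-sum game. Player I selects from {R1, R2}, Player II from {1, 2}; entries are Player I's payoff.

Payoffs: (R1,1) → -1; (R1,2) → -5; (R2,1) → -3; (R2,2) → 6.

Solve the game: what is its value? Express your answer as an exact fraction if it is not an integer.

Row minima: R1 → -5, R2 → -3; maximin = -3.
Column maxima: 1 → -1, 2 → 6; minimax = -1.
-3 ≠ -1, so there is no saddle point; optimal play is mixed.
Let Player I play R1 with probability p. Expected payoff against 1: (-1)p + (-3)(1−p) = 2p − 3; against 2: (-5)p + 6(1−p) = −11p + 6.
Setting these equal: 2p − 3 = −11p + 6 ⇒ 13p = 9 ⇒ p = 9/13, and the value is (2)·(9/13) − 3 = -21/13.
For Player II: with q = P(1), equating R1's and R2's payoffs gives 4q − 5 = −9q + 6 ⇒ q = 11/13.

-21/13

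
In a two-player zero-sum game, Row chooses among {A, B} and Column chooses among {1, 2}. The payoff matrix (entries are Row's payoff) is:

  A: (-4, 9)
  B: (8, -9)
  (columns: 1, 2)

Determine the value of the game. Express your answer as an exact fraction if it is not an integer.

Row minima: A → -4, B → -9; maximin = -4.
Column maxima: 1 → 8, 2 → 9; minimax = 8.
-4 ≠ 8, so there is no saddle point; optimal play is mixed.
Let Row play A with probability p. Expected payoff against 1: (-4)p + 8(1−p) = −12p + 8; against 2: 9p + (-9)(1−p) = 18p − 9.
Setting these equal: −12p + 8 = 18p − 9 ⇒ −30p = -17 ⇒ p = 17/30, and the value is (-12)·(17/30) + 8 = 6/5.
For Column: with q = P(1), equating A's and B's payoffs gives −13q + 9 = 17q − 9 ⇒ q = 3/5.

6/5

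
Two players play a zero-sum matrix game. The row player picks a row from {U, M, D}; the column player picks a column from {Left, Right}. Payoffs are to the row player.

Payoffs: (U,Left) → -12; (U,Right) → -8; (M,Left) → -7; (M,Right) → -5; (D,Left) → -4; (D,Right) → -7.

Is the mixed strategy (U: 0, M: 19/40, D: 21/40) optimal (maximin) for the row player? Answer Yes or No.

No

Against Left this mix gives (19/40)·(-7) + (21/40)·(-4) = -217/40.
Against Right this mix gives (19/40)·(-5) + (21/40)·(-7) = -121/20.
The column player will play Right, holding the row player to -121/20. Shifting weight toward the row that does better against Right would raise this floor (the equalizing mix achieves -29/5 against both Right and Left), so the proposed strategy is not optimal.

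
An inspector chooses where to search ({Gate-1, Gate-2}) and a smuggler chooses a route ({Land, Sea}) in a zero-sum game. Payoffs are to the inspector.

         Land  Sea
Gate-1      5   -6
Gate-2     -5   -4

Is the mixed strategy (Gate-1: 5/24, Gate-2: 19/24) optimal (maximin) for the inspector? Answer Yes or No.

No

Against Land this mix gives (5/24)·5 + (19/24)·(-5) = -35/12.
Against Sea this mix gives (5/24)·(-6) + (19/24)·(-4) = -53/12.
The smuggler will play Sea, holding the inspector to -53/12. Shifting weight toward the row that does better against Sea would raise this floor (the equalizing mix achieves -25/6 against both Sea and Land), so the proposed strategy is not optimal.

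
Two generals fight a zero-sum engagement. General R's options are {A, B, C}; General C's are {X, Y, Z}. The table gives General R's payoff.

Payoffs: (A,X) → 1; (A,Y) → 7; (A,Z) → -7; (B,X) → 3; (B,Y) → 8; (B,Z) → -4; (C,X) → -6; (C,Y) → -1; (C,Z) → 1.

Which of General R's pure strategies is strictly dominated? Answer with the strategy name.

A

B gives a strictly higher payoff than A against every column: 3 > 1, 8 > 7, -4 > -7.
So A is strictly dominated and General R never plays it.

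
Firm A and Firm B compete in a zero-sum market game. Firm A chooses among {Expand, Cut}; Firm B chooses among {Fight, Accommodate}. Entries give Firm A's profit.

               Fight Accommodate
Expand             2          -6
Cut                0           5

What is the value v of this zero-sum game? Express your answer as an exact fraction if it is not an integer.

10/13

Row minima: Expand → -6, Cut → 0; maximin = 0.
Column maxima: Fight → 2, Accommodate → 5; minimax = 2.
0 ≠ 2, so there is no saddle point; optimal play is mixed.
Let Firm A play Expand with probability p. Expected payoff against Fight: 2p + 0(1−p) = 2p; against Accommodate: (-6)p + 5(1−p) = −11p + 5.
Setting these equal: 2p = −11p + 5 ⇒ 13p = 5 ⇒ p = 5/13, and the value is (2)·(5/13) = 10/13.
For Firm B: with q = P(Fight), equating Expand's and Cut's payoffs gives 8q − 6 = −5q + 5 ⇒ q = 11/13.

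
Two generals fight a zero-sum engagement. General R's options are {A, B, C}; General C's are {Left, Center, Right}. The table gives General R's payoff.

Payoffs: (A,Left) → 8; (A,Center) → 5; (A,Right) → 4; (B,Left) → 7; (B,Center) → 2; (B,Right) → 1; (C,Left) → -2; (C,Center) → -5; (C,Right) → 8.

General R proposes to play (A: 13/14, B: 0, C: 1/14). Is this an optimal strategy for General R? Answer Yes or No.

Yes

Against Left this mix gives (13/14)·8 + (1/14)·(-2) = 51/7.
Against Center this mix gives (13/14)·5 + (1/14)·(-5) = 30/7.
Against Right this mix gives (13/14)·4 + (1/14)·8 = 30/7.
All of General C's active replies (Center, Right) yield 30/7, and no column does worse for General R. The mix makes General C indifferent and guarantees 30/7, so it is optimal.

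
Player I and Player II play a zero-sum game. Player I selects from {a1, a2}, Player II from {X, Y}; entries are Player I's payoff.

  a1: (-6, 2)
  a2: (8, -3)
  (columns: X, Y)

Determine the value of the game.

Row minima: a1 → -6, a2 → -3; maximin = -3.
Column maxima: X → 8, Y → 2; minimax = 2.
-3 ≠ 2, so there is no saddle point; optimal play is mixed.
Let Player I play a1 with probability p. Expected payoff against X: (-6)p + 8(1−p) = −14p + 8; against Y: 2p + (-3)(1−p) = 5p − 3.
Setting these equal: −14p + 8 = 5p − 3 ⇒ −19p = -11 ⇒ p = 11/19, and the value is (-14)·(11/19) + 8 = -2/19.
For Player II: with q = P(X), equating a1's and a2's payoffs gives −8q + 2 = 11q − 3 ⇒ q = 5/19.

-2/19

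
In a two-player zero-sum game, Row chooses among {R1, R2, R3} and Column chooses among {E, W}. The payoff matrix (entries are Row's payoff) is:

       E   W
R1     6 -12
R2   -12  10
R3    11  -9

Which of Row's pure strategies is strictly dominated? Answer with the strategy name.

R1

R3 gives a strictly higher payoff than R1 against every column: 11 > 6, -9 > -12.
So R1 is strictly dominated and Row never plays it.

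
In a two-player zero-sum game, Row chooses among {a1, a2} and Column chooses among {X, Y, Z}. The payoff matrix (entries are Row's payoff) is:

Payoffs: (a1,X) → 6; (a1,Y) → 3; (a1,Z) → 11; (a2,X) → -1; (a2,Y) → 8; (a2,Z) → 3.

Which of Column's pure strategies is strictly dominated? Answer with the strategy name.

X holds Row's payoff strictly below Z in every row: 6 < 11, -1 < 3.
So Z is strictly dominated for Column.

Z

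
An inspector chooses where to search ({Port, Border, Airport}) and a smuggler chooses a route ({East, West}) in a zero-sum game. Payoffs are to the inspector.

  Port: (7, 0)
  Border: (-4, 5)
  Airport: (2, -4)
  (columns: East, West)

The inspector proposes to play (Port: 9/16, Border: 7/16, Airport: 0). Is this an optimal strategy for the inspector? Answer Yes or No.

Yes

Against East this mix gives (9/16)·7 + (7/16)·(-4) = 35/16.
Against West this mix gives (9/16)·0 + (7/16)·5 = 35/16.
All of the smuggler's active replies (East, West) yield 35/16, and no column does worse for the inspector. The mix makes the smuggler indifferent and guarantees 35/16, so it is optimal.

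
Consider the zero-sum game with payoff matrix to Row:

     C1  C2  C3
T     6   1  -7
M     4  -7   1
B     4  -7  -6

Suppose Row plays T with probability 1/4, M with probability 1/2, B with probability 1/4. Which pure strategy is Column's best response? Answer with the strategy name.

If Column plays C1, Row's expected payoff is (1/4)·6 + (1/2)·4 + (1/4)·4 = 9/2.
If Column plays C2, Row's expected payoff is (1/4)·1 + (1/2)·(-7) + (1/4)·(-7) = -5.
If Column plays C3, Row's expected payoff is (1/4)·(-7) + (1/2)·1 + (1/4)·(-6) = -11/4.
Column minimizes Row's payoff; the smallest is -5, so the best response is C2.

C2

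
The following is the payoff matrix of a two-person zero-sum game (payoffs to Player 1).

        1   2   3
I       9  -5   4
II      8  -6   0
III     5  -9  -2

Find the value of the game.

-5

Row minima: I → -5, II → -6, III → -9; maximin = -5.
Column maxima: 1 → 9, 2 → -5, 3 → 4; minimax = -5.
Since maximin = minimax = -5, there is a saddle point and the value is -5.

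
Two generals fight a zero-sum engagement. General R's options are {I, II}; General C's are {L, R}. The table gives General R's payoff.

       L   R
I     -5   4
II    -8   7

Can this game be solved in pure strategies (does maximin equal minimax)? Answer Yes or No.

Row minima: I → -5, II → -8; maximin = -5.
Column maxima: L → -5, R → 7; minimax = -5.
maximin = minimax = -5, so a saddle point exists.

Yes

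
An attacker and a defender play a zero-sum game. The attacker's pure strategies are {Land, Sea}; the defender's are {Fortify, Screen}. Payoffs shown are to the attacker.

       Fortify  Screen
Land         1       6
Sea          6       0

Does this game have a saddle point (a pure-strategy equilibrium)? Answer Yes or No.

Row minima: Land → 1, Sea → 0; maximin = 1.
Column maxima: Fortify → 6, Screen → 6; minimax = 6.
1 ≠ 6, so no pure-strategy equilibrium exists.

No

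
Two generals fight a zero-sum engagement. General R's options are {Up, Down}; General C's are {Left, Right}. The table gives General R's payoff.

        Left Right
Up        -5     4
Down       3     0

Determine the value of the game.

1

Row minima: Up → -5, Down → 0; maximin = 0.
Column maxima: Left → 3, Right → 4; minimax = 3.
0 ≠ 3, so there is no saddle point; optimal play is mixed.
Let General R play Up with probability p. Expected payoff against Left: (-5)p + 3(1−p) = −8p + 3; against Right: 4p + 0(1−p) = 4p.
Setting these equal: −8p + 3 = 4p ⇒ −12p = -3 ⇒ p = 1/4, and the value is (-8)·(1/4) + 3 = 1.
For General C: with q = P(Left), equating Up's and Down's payoffs gives −9q + 4 = 3q ⇒ q = 1/3.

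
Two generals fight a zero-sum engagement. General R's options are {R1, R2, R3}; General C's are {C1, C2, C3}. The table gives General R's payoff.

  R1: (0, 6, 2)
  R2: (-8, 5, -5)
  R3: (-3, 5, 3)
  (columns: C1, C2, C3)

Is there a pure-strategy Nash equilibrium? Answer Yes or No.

Yes

Row minima: R1 → 0, R2 → -8, R3 → -3; maximin = 0.
Column maxima: C1 → 0, C2 → 6, C3 → 3; minimax = 0.
maximin = minimax = 0, so a saddle point exists.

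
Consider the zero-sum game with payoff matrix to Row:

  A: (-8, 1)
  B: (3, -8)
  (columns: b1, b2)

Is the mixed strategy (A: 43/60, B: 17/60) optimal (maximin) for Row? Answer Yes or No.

Against b1 this mix gives (43/60)·(-8) + (17/60)·3 = -293/60.
Against b2 this mix gives (43/60)·1 + (17/60)·(-8) = -31/20.
Column will play b1, holding Row to -293/60. Shifting weight toward the row that does better against b1 would raise this floor (the equalizing mix achieves -61/20 against both b1 and b2), so the proposed strategy is not optimal.

No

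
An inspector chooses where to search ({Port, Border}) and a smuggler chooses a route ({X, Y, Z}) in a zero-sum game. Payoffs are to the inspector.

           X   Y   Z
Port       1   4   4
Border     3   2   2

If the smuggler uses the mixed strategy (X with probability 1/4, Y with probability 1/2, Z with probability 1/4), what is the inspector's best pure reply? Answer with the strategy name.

Expected payoff of Port: (1/4)·1 + (1/2)·4 + (1/4)·4 = 13/4.
Expected payoff of Border: (1/4)·3 + (1/2)·2 + (1/4)·2 = 9/4.
The largest is 13/4, so the inspector's best response is Port.

Port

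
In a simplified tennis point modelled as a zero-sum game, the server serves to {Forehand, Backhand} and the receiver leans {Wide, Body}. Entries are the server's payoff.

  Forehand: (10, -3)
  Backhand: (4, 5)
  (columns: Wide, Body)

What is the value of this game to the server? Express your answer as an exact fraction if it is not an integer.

31/7

Row minima: Forehand → -3, Backhand → 4; maximin = 4.
Column maxima: Wide → 10, Body → 5; minimax = 5.
4 ≠ 5, so there is no saddle point; optimal play is mixed.
Let the server play Forehand with probability p. Expected payoff against Wide: 10p + 4(1−p) = 6p + 4; against Body: (-3)p + 5(1−p) = −8p + 5.
Setting these equal: 6p + 4 = −8p + 5 ⇒ 14p = 1 ⇒ p = 1/14, and the value is (6)·(1/14) + 4 = 31/7.
For the receiver: with q = P(Wide), equating Forehand's and Backhand's payoffs gives 13q − 3 = −q + 5 ⇒ q = 4/7.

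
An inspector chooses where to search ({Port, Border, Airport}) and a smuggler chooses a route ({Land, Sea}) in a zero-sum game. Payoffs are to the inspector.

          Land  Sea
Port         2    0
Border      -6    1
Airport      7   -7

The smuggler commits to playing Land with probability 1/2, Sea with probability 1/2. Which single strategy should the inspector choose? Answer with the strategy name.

Port

Expected payoff of Port: (1/2)·2 + (1/2)·0 = 1.
Expected payoff of Border: (1/2)·(-6) + (1/2)·1 = -5/2.
Expected payoff of Airport: (1/2)·7 + (1/2)·(-7) = 0.
The largest is 1, so the inspector's best response is Port.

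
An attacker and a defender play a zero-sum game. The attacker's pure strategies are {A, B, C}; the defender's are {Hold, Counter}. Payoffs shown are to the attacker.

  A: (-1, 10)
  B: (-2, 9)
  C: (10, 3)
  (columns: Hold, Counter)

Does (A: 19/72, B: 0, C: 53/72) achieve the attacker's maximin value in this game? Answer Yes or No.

No

Against Hold this mix gives (19/72)·(-1) + (53/72)·10 = 511/72.
Against Counter this mix gives (19/72)·10 + (53/72)·3 = 349/72.
The defender will play Counter, holding the attacker to 349/72. Shifting weight toward the row that does better against Counter would raise this floor (the equalizing mix achieves 103/18 against both Counter and Hold), so the proposed strategy is not optimal.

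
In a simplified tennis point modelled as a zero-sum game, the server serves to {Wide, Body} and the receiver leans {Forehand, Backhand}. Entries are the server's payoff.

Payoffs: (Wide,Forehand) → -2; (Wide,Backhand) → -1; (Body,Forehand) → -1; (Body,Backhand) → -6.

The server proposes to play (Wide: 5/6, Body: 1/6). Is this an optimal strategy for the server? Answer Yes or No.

Against Forehand this mix gives (5/6)·(-2) + (1/6)·(-1) = -11/6.
Against Backhand this mix gives (5/6)·(-1) + (1/6)·(-6) = -11/6.
All of the receiver's active replies (Forehand, Backhand) yield -11/6, and no column does worse for the server. The mix makes the receiver indifferent and guarantees -11/6, so it is optimal.

Yes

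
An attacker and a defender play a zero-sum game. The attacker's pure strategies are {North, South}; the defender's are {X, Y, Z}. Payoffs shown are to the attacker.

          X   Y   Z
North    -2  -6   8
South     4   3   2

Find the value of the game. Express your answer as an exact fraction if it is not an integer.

Row minima: North → -6, South → 2; maximin = 2.
Column maxima: X → 4, Y → 3, Z → 8; minimax = 3.
2 ≠ 3, so there is no saddle point; optimal play is mixed.
X is strictly dominated by Y (it gives the attacker strictly more in every row), so the defender never plays it.
On the remaining 2×2 (North, South vs Y, Z):
Let the attacker play North with probability p. Expected payoff against Y: (-6)p + 3(1−p) = −9p + 3; against Z: 8p + 2(1−p) = 6p + 2.
Setting these equal: −9p + 3 = 6p + 2 ⇒ −15p = -1 ⇒ p = 1/15, and the value is (-9)·(1/15) + 3 = 12/5.
For the defender: with q = P(Y), equating North's and South's payoffs gives −14q + 8 = q + 2 ⇒ q = 2/5.

12/5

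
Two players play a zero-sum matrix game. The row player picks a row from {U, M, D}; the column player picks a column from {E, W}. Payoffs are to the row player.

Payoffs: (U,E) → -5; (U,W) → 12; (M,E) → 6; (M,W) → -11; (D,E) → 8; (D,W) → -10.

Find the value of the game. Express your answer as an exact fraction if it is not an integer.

46/35

Row minima: U → -5, M → -11, D → -10; maximin = -5.
Column maxima: E → 8, W → 12; minimax = 8.
-5 ≠ 8, so there is no saddle point; optimal play is mixed.
M is strictly dominated by D, so the row player never plays it.
On the remaining 2×2 (U, D vs E, W):
Let the row player play U with probability p. Expected payoff against E: (-5)p + 8(1−p) = −13p + 8; against W: 12p + (-10)(1−p) = 22p − 10.
Setting these equal: −13p + 8 = 22p − 10 ⇒ −35p = -18 ⇒ p = 18/35, and the value is (-13)·(18/35) + 8 = 46/35.
For the column player: with q = P(E), equating U's and D's payoffs gives −17q + 12 = 18q − 10 ⇒ q = 22/35.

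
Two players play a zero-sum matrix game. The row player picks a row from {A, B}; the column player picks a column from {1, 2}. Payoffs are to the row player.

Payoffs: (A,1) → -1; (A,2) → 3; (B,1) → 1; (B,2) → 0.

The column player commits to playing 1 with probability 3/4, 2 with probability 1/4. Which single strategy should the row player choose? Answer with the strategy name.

B

Expected payoff of A: (3/4)·(-1) + (1/4)·3 = 0.
Expected payoff of B: (3/4)·1 + (1/4)·0 = 3/4.
The largest is 3/4, so the row player's best response is B.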